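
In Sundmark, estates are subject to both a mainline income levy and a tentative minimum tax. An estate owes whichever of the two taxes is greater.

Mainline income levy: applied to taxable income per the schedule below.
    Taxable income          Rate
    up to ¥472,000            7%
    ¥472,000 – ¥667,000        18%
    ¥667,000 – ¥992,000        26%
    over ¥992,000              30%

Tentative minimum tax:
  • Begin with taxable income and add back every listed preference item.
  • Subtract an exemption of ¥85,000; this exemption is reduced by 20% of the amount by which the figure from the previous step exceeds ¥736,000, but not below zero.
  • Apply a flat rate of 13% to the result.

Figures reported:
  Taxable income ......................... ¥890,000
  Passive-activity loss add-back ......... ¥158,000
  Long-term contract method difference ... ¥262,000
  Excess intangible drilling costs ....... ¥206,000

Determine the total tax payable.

Mainline income levy:
  ¥472,000 × 7% = ¥33,040
  ¥195,000 × 18% = ¥35,100
  ¥223,000 × 26% = ¥57,980
  → ¥126,120

Tentative minimum tax:
  Adjusted income: ¥890,000 + ¥158,000 + ¥262,000 + ¥206,000 = ¥1,516,000
  Exemption: 20% × (¥1,516,000 − ¥736,000) = ¥156,000 ≥ ¥85,000, so the exemption is fully phased out
  Base: ¥1,516,000 − ¥0 = ¥1,516,000
  ¥1,516,000 × 13% = ¥197,080

¥197,080 > ¥126,120, so the tentative minimum tax is the binding amount.

¥197,080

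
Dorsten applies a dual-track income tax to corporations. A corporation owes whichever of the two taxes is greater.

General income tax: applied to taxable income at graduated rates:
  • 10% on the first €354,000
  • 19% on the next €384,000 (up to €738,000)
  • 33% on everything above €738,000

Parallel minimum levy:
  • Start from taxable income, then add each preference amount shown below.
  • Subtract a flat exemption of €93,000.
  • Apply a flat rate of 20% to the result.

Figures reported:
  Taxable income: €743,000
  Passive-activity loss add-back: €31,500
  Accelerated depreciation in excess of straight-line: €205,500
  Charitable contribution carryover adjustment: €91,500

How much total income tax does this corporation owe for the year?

Parallel minimum levy:
  Adjusted income: €743,000 + €31,500 + €205,500 + €91,500 = €1,071,500
  Less exemption €93,000 → base €978,500
  €978,500 × 20% = €195,700

General income tax:
  €354,000 × 10% = €35,400
  €384,000 × 19% = €72,960
  €5,000 × 33% = €1,650
  → €110,010

€195,700 > €110,010, so the parallel minimum levy is the binding amount.

€195,700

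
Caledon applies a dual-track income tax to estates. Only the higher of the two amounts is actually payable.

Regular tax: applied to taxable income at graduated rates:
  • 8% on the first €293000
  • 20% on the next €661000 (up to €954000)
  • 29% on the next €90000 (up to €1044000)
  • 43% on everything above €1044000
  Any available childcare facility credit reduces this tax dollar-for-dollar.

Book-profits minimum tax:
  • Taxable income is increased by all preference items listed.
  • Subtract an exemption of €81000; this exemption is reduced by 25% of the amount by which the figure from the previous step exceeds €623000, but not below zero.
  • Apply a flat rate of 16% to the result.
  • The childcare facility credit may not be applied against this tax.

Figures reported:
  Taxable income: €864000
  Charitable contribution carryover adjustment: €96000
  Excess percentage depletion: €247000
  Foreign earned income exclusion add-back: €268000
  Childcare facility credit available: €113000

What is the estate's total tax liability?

Regular tax:
  €293000 × 8% = €23440
  €571000 × 20% = €114200
  → €137640
  Less childcare facility credit €113000 → €24640

Book-profits minimum tax:
  Adjusted income: €864000 + €96000 + €247000 + €268000 = €1475000
  Exemption: 25% × (€1475000 − €623000) = €213000 ≥ €81000, so the exemption is fully phased out
  Base: €1475000 − €0 = €1475000
  €1475000 × 16% = €236000

€236000 > €24640, so the book-profits minimum tax is the binding amount.

€236000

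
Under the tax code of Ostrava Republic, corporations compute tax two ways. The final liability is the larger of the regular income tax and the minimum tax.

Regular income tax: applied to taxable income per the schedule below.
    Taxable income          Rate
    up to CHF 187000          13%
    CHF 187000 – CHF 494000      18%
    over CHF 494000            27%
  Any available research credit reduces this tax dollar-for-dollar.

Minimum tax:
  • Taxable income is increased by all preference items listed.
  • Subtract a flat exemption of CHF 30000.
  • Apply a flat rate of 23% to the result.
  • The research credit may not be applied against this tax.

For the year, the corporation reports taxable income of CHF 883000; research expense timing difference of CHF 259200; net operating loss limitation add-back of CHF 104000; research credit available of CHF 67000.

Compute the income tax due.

CHF 279726

Regular income tax:
  CHF 187000 × 13% = CHF 24310
  CHF 307000 × 18% = CHF 55260
  CHF 389000 × 27% = CHF 105030
  → CHF 184600
  Less research credit CHF 67000 → CHF 117600

Minimum tax:
  Adjusted income: CHF 883000 + CHF 259200 + CHF 104000 = CHF 1246200
  Less exemption CHF 30000 → base CHF 1216200
  CHF 1216200 × 23% = CHF 279726

CHF 279726 > CHF 117600, so the minimum tax is the binding amount.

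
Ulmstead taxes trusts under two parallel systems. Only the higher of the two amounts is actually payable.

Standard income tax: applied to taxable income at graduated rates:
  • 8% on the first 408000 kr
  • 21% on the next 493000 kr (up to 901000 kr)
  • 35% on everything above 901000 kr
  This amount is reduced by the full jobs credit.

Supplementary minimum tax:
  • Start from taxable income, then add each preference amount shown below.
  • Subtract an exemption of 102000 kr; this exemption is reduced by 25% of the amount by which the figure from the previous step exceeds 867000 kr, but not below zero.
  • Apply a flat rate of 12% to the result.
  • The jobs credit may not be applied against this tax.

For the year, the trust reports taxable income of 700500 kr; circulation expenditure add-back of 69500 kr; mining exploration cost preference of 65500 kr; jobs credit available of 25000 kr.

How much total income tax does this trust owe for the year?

Supplementary minimum tax:
  Adjusted income: 700500 kr + 69500 kr + 65500 kr = 835500 kr
  Exemption: 835500 kr ≤ 867000 kr, so full 102000 kr applies
  Base: 835500 kr − 102000 kr = 733500 kr
  733500 kr × 12% = 88020 kr

Standard income tax:
  408000 kr × 8% = 32640 kr
  292500 kr × 21% = 61425 kr
  → 94065 kr
  Less jobs credit 25000 kr → 69065 kr

88020 kr > 69065 kr, so the supplementary minimum tax is the binding amount.

88020 kr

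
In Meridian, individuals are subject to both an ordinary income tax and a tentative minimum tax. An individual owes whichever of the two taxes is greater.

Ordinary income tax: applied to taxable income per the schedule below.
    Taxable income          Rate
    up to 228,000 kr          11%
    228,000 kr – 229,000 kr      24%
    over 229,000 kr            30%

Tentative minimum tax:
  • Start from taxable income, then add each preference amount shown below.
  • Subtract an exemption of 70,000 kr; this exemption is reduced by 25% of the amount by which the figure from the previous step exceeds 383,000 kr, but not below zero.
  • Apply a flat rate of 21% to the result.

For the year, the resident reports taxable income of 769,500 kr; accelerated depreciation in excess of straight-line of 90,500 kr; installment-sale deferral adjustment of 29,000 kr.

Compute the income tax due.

187,470 kr

Tentative minimum tax:
  Adjusted income: 769,500 kr + 90,500 kr + 29,000 kr = 889,000 kr
  Exemption: 25% × (889,000 kr − 383,000 kr) = 126,500 kr ≥ 70,000 kr, so the exemption is fully phased out
  Base: 889,000 kr − 0 kr = 889,000 kr
  889,000 kr × 21% = 186,690 kr

Ordinary income tax:
  228,000 kr × 11% = 25,080 kr
  1,000 kr × 24% = 240 kr
  540,500 kr × 30% = 162,150 kr
  → 187,470 kr

187,470 kr > 186,690 kr, so the ordinary income tax governs.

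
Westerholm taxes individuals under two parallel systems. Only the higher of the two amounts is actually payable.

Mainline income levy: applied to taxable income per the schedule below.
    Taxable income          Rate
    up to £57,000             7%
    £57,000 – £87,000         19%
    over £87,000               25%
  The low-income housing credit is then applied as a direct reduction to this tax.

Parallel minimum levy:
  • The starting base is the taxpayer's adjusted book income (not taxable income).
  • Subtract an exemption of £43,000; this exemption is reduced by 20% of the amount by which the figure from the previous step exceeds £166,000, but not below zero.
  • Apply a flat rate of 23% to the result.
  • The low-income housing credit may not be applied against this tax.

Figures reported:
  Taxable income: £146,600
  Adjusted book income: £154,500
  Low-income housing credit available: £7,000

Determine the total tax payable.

£25,645

Mainline income levy:
  £57,000 × 7% = £3,990
  £30,000 × 19% = £5,700
  £59,600 × 25% = £14,900
  → £24,590
  Less low-income housing credit £7,000 → £17,590

Parallel minimum levy:
  Base (adjusted book income): £154,500
  Exemption: £154,500 ≤ £166,000, so full £43,000 applies
  Base: £154,500 − £43,000 = £111,500
  £111,500 × 23% = £25,645

£25,645 > £17,590, so the parallel minimum levy is the binding amount.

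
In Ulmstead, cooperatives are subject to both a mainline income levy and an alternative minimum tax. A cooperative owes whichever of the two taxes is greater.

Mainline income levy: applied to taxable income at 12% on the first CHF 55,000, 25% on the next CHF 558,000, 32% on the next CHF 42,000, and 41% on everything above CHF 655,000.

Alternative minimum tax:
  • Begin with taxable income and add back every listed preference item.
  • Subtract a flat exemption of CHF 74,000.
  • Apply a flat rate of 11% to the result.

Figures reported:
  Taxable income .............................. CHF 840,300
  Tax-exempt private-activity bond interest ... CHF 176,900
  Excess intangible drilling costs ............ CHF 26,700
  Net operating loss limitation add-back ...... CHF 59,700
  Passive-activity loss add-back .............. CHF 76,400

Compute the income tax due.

CHF 235,513

Alternative minimum tax:
  Adjusted income: CHF 840,300 + CHF 176,900 + CHF 26,700 + CHF 59,700 + CHF 76,400 = CHF 1,180,000
  Less exemption CHF 74,000 → base CHF 1,106,000
  CHF 1,106,000 × 11% = CHF 121,660

Mainline income levy:
  CHF 55,000 × 12% = CHF 6,600
  CHF 558,000 × 25% = CHF 139,500
  CHF 42,000 × 32% = CHF 13,440
  CHF 185,300 × 41% = CHF 75,973
  → CHF 235,513

CHF 235,513 > CHF 121,660, so the mainline income levy governs.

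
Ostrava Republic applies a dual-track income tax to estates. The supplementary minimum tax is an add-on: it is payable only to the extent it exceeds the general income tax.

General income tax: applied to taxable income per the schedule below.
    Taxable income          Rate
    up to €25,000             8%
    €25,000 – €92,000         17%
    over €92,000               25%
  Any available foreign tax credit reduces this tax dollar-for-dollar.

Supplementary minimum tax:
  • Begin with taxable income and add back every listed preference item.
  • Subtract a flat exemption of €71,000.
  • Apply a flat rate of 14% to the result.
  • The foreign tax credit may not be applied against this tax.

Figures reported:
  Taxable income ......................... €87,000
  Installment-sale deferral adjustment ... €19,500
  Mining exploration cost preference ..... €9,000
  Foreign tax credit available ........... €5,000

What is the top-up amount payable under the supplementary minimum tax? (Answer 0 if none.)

€0

General income tax:
  €25,000 × 8% = €2,000
  €62,000 × 17% = €10,540
  → €12,540
  Less foreign tax credit €5,000 → €7,540

Supplementary minimum tax:
  Adjusted income: €87,000 + €19,500 + €9,000 = €115,500
  Less exemption €71,000 → base €44,500
  €44,500 × 14% = €6,230

€6,230 ≤ €7,540, so no add-on is due.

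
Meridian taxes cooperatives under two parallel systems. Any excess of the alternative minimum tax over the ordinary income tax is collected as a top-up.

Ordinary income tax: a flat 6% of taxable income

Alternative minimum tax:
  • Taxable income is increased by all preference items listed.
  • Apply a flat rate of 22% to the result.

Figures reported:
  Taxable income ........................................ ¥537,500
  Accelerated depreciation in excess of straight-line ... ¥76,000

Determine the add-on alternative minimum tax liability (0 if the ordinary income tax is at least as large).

¥102,720

Alternative minimum tax:
  Adjusted income: ¥537,500 + ¥76,000 = ¥613,500
  ¥613,500 × 22% = ¥134,970

Ordinary income tax:
  ¥537,500 × 6% = ¥32,250

Excess of alternative minimum tax over ordinary income tax: ¥134,970 − ¥32,250 = ¥102,720.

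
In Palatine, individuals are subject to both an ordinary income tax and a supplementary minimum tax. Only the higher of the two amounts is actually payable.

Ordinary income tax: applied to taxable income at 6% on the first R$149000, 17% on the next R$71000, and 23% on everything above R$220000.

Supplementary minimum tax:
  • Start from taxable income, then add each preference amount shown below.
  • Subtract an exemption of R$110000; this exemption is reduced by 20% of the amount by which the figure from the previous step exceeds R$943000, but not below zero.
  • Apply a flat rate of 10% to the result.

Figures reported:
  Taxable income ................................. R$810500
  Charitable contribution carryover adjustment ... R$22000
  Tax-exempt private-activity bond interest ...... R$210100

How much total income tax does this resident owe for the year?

Ordinary income tax:
  R$149000 × 6% = R$8940
  R$71000 × 17% = R$12070
  R$590500 × 23% = R$135815
  → R$156825

Supplementary minimum tax:
  Adjusted income: R$810500 + R$22000 + R$210100 = R$1042600
  Exemption: R$110000 − 20% × (R$1042600 − R$943000) = R$110000 − R$19920 = R$90080
  Base: R$1042600 − R$90080 = R$952520
  R$952520 × 10% = R$95252

R$156825 > R$95252, so the ordinary income tax governs.

R$156825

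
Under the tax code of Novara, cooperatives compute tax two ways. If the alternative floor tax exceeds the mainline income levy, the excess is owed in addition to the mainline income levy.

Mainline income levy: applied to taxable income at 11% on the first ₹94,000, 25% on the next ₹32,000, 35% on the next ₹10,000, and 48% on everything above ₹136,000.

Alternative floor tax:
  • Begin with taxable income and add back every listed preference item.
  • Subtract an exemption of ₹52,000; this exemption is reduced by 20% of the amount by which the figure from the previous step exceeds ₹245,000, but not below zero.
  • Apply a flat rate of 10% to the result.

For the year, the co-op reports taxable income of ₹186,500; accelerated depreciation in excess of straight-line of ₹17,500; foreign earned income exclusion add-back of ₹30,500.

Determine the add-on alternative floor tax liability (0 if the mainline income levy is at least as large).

Mainline income levy:
  ₹94,000 × 11% = ₹10,340
  ₹32,000 × 25% = ₹8,000
  ₹10,000 × 35% = ₹3,500
  ₹50,500 × 48% = ₹24,240
  → ₹46,080

Alternative floor tax:
  Adjusted income: ₹186,500 + ₹17,500 + ₹30,500 = ₹234,500
  Exemption: ₹234,500 ≤ ₹245,000, so full ₹52,000 applies
  Base: ₹234,500 − ₹52,000 = ₹182,500
  ₹182,500 × 10% = ₹18,250

₹18,250 ≤ ₹46,080, so no add-on is due.

₹0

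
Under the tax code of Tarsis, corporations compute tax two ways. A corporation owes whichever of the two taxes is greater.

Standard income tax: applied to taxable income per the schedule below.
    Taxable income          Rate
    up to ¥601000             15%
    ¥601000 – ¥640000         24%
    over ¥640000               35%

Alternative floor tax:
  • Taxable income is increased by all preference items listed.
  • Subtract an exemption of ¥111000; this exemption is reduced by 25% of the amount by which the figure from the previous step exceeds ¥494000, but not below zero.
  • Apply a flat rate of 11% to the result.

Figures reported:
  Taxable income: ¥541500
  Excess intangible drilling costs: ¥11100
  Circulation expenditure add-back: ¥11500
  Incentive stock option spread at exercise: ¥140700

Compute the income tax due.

Standard income tax:
  ¥541500 × 15% = ¥81225

Alternative floor tax:
  Adjusted income: ¥541500 + ¥11100 + ¥11500 + ¥140700 = ¥704800
  Exemption: ¥111000 − 25% × (¥704800 − ¥494000) = ¥111000 − ¥52700 = ¥58300
  Base: ¥704800 − ¥58300 = ¥646500
  ¥646500 × 11% = ¥71115

¥81225 > ¥71115, so the standard income tax governs.

¥81225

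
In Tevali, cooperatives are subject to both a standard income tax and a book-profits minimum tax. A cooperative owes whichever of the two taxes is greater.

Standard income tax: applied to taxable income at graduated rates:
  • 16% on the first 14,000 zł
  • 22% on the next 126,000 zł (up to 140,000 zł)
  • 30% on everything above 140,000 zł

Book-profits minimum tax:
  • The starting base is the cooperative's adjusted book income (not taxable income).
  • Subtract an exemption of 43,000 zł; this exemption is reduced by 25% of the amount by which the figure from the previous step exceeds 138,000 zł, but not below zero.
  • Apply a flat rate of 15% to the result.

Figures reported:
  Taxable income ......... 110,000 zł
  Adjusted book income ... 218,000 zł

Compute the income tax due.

Book-profits minimum tax:
  Base (adjusted book income): 218,000 zł
  Exemption: 43,000 zł − 25% × (218,000 zł − 138,000 zł) = 43,000 zł − 20,000 zł = 23,000 zł
  Base: 218,000 zł − 23,000 zł = 195,000 zł
  195,000 zł × 15% = 29,250 zł

Standard income tax:
  14,000 zł × 16% = 2,240 zł
  96,000 zł × 22% = 21,120 zł
  → 23,360 zł

29,250 zł > 23,360 zł, so the book-profits minimum tax is the binding amount.

29,250 zł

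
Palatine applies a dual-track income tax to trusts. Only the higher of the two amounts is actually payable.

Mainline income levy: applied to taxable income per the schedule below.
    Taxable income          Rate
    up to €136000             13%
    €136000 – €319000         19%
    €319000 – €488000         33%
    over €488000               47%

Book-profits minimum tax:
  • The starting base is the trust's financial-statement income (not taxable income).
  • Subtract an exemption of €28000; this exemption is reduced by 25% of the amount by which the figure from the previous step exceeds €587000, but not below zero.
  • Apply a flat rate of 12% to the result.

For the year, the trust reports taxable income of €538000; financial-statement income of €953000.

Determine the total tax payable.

€131720

Book-profits minimum tax:
  Base (financial-statement income): €953000
  Exemption: 25% × (€953000 − €587000) = €91500 ≥ €28000, so the exemption is fully phased out
  Base: €953000 − €0 = €953000
  €953000 × 12% = €114360

Mainline income levy:
  €136000 × 13% = €17680
  €183000 × 19% = €34770
  €169000 × 33% = €55770
  €50000 × 47% = €23500
  → €131720

€131720 > €114360, so the mainline income levy governs.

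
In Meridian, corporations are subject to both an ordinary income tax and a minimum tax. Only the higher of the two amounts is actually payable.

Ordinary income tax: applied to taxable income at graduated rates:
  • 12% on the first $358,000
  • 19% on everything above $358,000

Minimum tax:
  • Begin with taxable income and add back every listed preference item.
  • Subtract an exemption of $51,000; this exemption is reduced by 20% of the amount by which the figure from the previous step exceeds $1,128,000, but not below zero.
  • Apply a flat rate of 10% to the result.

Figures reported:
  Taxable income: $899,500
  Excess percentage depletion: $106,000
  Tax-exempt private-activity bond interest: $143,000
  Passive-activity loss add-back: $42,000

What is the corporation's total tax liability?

Minimum tax:
  Adjusted income: $899,500 + $106,000 + $143,000 + $42,000 = $1,190,500
  Exemption: $51,000 − 20% × ($1,190,500 − $1,128,000) = $51,000 − $12,500 = $38,500
  Base: $1,190,500 − $38,500 = $1,152,000
  $1,152,000 × 10% = $115,200

Ordinary income tax:
  $358,000 × 12% = $42,960
  $541,500 × 19% = $102,885
  → $145,845

$145,845 > $115,200, so the ordinary income tax governs.

$145,845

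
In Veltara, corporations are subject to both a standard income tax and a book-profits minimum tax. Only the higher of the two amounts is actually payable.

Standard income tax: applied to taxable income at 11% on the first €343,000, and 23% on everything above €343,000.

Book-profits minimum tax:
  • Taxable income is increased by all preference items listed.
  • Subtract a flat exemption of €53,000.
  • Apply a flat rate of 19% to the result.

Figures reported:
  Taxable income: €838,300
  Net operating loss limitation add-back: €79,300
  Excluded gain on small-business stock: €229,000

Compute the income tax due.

Standard income tax:
  €343,000 × 11% = €37,730
  €495,300 × 23% = €113,919
  → €151,649

Book-profits minimum tax:
  Adjusted income: €838,300 + €79,300 + €229,000 = €1,146,600
  Less exemption €53,000 → base €1,093,600
  €1,093,600 × 19% = €207,784

€207,784 > €151,649, so the book-profits minimum tax is the binding amount.

€207,784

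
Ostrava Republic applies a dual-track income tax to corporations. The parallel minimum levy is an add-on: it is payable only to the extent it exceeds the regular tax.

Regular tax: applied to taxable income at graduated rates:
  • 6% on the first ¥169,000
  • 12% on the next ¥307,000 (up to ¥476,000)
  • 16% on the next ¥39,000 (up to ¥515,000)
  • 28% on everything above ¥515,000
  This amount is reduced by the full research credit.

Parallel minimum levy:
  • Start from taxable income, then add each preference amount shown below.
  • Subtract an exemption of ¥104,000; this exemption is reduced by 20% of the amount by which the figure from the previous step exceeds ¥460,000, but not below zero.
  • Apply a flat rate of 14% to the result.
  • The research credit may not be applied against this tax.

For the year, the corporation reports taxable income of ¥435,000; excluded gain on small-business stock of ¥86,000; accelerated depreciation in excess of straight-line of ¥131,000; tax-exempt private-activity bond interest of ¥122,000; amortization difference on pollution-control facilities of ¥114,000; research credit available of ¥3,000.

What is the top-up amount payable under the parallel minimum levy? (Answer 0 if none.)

Parallel minimum levy:
  Adjusted income: ¥435,000 + ¥86,000 + ¥131,000 + ¥122,000 + ¥114,000 = ¥888,000
  Exemption: ¥104,000 − 20% × (¥888,000 − ¥460,000) = ¥104,000 − ¥85,600 = ¥18,400
  Base: ¥888,000 − ¥18,400 = ¥869,600
  ¥869,600 × 14% = ¥121,744

Regular tax:
  ¥169,000 × 6% = ¥10,140
  ¥266,000 × 12% = ¥31,920
  → ¥42,060
  Less research credit ¥3,000 → ¥39,060

Excess of parallel minimum levy over regular tax: ¥121,744 − ¥39,060 = ¥82,684.

¥82,684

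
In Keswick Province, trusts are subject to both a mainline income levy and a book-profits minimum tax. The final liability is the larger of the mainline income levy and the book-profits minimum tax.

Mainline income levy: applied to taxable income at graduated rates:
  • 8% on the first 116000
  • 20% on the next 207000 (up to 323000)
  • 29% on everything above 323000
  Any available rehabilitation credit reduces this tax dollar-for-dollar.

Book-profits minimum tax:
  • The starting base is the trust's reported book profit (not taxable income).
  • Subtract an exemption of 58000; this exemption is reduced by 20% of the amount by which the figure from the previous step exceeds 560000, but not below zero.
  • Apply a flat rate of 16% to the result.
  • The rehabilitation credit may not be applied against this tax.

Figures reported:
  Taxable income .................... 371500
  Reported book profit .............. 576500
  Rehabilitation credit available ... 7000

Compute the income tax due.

83488

Book-profits minimum tax:
  Base (reported book profit): 576500
  Exemption: 58000 − 20% × (576500 − 560000) = 58000 − 3300 = 54700
  Base: 576500 − 54700 = 521800
  521800 × 16% = 83488

Mainline income levy:
  116000 × 8% = 9280
  207000 × 20% = 41400
  48500 × 29% = 14065
  → 64745
  Less rehabilitation credit 7000 → 57745

83488 > 57745, so the book-profits minimum tax is the binding amount.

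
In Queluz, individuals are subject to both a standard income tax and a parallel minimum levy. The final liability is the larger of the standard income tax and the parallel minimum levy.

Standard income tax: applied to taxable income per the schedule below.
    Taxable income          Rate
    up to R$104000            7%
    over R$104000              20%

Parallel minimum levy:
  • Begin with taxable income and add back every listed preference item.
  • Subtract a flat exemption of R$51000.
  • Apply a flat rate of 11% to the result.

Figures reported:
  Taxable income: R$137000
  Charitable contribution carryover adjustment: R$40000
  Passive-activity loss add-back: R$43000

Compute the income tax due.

R$18590

Standard income tax:
  R$104000 × 7% = R$7280
  R$33000 × 20% = R$6600
  → R$13880

Parallel minimum levy:
  Adjusted income: R$137000 + R$40000 + R$43000 = R$220000
  Less exemption R$51000 → base R$169000
  R$169000 × 11% = R$18590

R$18590 > R$13880, so the parallel minimum levy is the binding amount.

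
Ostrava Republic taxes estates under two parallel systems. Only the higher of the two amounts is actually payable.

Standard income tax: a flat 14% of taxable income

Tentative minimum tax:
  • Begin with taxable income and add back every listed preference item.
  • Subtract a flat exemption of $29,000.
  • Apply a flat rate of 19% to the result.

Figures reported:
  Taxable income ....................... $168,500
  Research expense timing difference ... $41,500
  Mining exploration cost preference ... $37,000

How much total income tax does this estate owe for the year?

Standard income tax:
  $168,500 × 14% = $23,590

Tentative minimum tax:
  Adjusted income: $168,500 + $41,500 + $37,000 = $247,000
  Less exemption $29,000 → base $218,000
  $218,000 × 19% = $41,420

$41,420 > $23,590, so the tentative minimum tax is the binding amount.

$41,420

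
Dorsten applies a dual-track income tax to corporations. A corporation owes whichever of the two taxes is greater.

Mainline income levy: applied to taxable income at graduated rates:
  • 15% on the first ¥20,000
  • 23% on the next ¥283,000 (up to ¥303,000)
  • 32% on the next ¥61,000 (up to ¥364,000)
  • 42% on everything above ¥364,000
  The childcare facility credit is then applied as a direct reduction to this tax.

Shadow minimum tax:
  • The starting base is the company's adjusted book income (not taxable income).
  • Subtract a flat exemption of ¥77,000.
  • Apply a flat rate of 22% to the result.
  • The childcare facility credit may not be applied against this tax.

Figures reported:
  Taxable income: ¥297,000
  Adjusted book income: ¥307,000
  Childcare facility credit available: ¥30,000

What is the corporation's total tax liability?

¥50,600

Mainline income levy:
  ¥20,000 × 15% = ¥3,000
  ¥277,000 × 23% = ¥63,710
  → ¥66,710
  Less childcare facility credit ¥30,000 → ¥36,710

Shadow minimum tax:
  Base (adjusted book income): ¥307,000
  Less exemption ¥77,000 → base ¥230,000
  ¥230,000 × 22% = ¥50,600

¥50,600 > ¥36,710, so the shadow minimum tax is the binding amount.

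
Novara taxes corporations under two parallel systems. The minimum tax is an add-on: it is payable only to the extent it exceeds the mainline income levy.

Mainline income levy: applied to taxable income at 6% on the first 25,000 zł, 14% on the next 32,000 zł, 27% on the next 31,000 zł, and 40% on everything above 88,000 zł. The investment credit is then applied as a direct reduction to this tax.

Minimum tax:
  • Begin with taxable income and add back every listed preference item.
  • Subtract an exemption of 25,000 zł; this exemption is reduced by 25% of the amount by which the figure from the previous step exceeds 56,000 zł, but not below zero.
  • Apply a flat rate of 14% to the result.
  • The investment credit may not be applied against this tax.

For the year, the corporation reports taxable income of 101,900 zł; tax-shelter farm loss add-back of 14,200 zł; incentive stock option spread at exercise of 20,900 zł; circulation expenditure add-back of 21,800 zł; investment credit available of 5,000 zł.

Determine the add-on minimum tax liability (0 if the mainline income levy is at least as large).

Minimum tax:
  Adjusted income: 101,900 zł + 14,200 zł + 20,900 zł + 21,800 zł = 158,800 zł
  Exemption: 25% × (158,800 zł − 56,000 zł) = 25,700 zł ≥ 25,000 zł, so the exemption is fully phased out
  Base: 158,800 zł − 0 zł = 158,800 zł
  158,800 zł × 14% = 22,232 zł

Mainline income levy:
  25,000 zł × 6% = 1,500 zł
  32,000 zł × 14% = 4,480 zł
  31,000 zł × 27% = 8,370 zł
  13,900 zł × 40% = 5,560 zł
  → 19,910 zł
  Less investment credit 5,000 zł → 14,910 zł

Excess of minimum tax over mainline income levy: 22,232 zł − 14,910 zł = 7,322 zł.

7,322 zł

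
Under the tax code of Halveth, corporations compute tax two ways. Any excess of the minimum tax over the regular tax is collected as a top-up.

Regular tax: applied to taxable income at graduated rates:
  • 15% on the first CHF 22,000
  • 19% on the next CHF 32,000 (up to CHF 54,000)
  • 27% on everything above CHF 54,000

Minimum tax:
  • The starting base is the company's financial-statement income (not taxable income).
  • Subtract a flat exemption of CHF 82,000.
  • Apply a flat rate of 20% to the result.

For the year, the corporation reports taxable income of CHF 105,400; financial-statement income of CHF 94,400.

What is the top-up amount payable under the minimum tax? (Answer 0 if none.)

Regular tax:
  CHF 22,000 × 15% = CHF 3,300
  CHF 32,000 × 19% = CHF 6,080
  CHF 51,400 × 27% = CHF 13,878
  → CHF 23,258

Minimum tax:
  Base (financial-statement income): CHF 94,400
  Less exemption CHF 82,000 → base CHF 12,400
  CHF 12,400 × 20% = CHF 2,480

CHF 2,480 ≤ CHF 23,258, so no add-on is due.

CHF 0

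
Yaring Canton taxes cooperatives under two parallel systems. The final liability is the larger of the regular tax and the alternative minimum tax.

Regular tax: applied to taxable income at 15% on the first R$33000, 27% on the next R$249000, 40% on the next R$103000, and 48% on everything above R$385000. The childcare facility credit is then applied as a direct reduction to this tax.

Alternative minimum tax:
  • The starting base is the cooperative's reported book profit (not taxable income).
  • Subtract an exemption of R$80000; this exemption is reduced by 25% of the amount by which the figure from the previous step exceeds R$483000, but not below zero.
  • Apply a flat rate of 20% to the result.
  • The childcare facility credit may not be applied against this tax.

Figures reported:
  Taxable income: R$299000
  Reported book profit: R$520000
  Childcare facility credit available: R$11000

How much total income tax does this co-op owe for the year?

R$89850

Regular tax:
  R$33000 × 15% = R$4950
  R$249000 × 27% = R$67230
  R$17000 × 40% = R$6800
  → R$78980
  Less childcare facility credit R$11000 → R$67980

Alternative minimum tax:
  Base (reported book profit): R$520000
  Exemption: R$80000 − 25% × (R$520000 − R$483000) = R$80000 − R$9250 = R$70750
  Base: R$520000 − R$70750 = R$449250
  R$449250 × 20% = R$89850

R$89850 > R$67980, so the alternative minimum tax is the binding amount.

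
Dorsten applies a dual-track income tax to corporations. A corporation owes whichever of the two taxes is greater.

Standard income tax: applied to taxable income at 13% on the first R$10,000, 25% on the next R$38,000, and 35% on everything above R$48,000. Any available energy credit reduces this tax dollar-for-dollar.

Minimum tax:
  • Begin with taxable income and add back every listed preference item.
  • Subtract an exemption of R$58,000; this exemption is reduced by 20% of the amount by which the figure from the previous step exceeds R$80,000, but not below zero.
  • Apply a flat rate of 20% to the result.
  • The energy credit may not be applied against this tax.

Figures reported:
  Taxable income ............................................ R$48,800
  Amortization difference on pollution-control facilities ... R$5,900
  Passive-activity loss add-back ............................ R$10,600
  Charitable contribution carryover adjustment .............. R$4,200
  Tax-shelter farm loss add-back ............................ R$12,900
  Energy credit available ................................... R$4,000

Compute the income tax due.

R$7,080

Standard income tax:
  R$10,000 × 13% = R$1,300
  R$38,000 × 25% = R$9,500
  R$800 × 35% = R$280
  → R$11,080
  Less energy credit R$4,000 → R$7,080

Minimum tax:
  Adjusted income: R$48,800 + R$5,900 + R$10,600 + R$4,200 + R$12,900 = R$82,400
  Exemption: R$58,000 − 20% × (R$82,400 − R$80,000) = R$58,000 − R$480 = R$57,520
  Base: R$82,400 − R$57,520 = R$24,880
  R$24,880 × 20% = R$4,976

R$7,080 > R$4,976, so the standard income tax governs.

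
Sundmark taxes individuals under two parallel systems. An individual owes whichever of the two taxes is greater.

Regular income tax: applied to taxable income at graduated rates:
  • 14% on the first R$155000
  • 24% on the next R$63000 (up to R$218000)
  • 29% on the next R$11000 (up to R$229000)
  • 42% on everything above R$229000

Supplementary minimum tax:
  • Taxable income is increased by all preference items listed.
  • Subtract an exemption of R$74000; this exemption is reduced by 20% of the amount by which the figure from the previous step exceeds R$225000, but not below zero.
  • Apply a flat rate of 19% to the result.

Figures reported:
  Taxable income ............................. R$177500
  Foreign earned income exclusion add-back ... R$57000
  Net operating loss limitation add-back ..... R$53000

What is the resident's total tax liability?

R$42940

Regular income tax:
  R$155000 × 14% = R$21700
  R$22500 × 24% = R$5400
  → R$27100

Supplementary minimum tax:
  Adjusted income: R$177500 + R$57000 + R$53000 = R$287500
  Exemption: R$74000 − 20% × (R$287500 − R$225000) = R$74000 − R$12500 = R$61500
  Base: R$287500 − R$61500 = R$226000
  R$226000 × 19% = R$42940

R$42940 > R$27100, so the supplementary minimum tax is the binding amount.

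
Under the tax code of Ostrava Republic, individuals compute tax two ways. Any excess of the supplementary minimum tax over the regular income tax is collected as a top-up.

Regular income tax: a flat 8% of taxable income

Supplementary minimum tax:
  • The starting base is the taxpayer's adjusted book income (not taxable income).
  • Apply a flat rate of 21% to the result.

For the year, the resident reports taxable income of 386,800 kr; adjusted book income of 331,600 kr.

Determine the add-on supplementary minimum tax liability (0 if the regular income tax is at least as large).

Regular income tax:
  386,800 kr × 8% = 30,944 kr

Supplementary minimum tax:
  Base (adjusted book income): 331,600 kr
  331,600 kr × 21% = 69,636 kr

Excess of supplementary minimum tax over regular income tax: 69,636 kr − 30,944 kr = 38,692 kr.

38,692 kr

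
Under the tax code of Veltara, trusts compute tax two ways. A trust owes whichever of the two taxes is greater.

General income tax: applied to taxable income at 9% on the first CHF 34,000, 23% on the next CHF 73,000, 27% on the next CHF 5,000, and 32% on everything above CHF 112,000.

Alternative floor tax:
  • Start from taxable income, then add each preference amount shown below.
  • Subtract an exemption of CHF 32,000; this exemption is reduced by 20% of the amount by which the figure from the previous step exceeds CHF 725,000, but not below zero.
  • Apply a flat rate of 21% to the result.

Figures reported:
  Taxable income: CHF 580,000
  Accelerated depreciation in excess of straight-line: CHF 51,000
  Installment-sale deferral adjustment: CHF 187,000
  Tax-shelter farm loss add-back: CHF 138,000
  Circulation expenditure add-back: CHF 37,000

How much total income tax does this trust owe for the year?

CHF 208,530

General income tax:
  CHF 34,000 × 9% = CHF 3,060
  CHF 73,000 × 23% = CHF 16,790
  CHF 5,000 × 27% = CHF 1,350
  CHF 468,000 × 32% = CHF 149,760
  → CHF 170,960

Alternative floor tax:
  Adjusted income: CHF 580,000 + CHF 51,000 + CHF 187,000 + CHF 138,000 + CHF 37,000 = CHF 993,000
  Exemption: 20% × (CHF 993,000 − CHF 725,000) = CHF 53,600 ≥ CHF 32,000, so the exemption is fully phased out
  Base: CHF 993,000 − CHF 0 = CHF 993,000
  CHF 993,000 × 21% = CHF 208,530

CHF 208,530 > CHF 170,960, so the alternative floor tax is the binding amount.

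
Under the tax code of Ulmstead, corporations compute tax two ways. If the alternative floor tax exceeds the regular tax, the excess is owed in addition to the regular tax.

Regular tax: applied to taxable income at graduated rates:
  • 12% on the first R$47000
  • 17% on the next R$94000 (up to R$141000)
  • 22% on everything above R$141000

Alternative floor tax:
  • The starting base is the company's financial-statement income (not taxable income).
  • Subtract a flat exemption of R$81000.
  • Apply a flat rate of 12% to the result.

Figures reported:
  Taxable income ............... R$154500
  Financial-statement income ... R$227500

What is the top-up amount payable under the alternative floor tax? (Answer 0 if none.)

R$0

Alternative floor tax:
  Base (financial-statement income): R$227500
  Less exemption R$81000 → base R$146500
  R$146500 × 12% = R$17580

Regular tax:
  R$47000 × 12% = R$5640
  R$94000 × 17% = R$15980
  R$13500 × 22% = R$2970
  → R$24590

R$17580 ≤ R$24590, so no add-on is due.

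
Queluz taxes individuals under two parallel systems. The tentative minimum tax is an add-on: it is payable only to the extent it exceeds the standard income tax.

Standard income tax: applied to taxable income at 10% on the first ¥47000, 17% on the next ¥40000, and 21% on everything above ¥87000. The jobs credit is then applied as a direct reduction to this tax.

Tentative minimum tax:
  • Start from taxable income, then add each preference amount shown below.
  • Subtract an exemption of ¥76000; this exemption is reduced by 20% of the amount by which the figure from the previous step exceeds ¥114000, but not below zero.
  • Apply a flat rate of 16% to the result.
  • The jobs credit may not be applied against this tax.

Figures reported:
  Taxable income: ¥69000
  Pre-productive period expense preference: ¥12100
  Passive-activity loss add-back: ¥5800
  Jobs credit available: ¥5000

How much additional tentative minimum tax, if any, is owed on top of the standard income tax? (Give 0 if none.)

Tentative minimum tax:
  Adjusted income: ¥69000 + ¥12100 + ¥5800 = ¥86900
  Exemption: ¥86900 ≤ ¥114000, so full ¥76000 applies
  Base: ¥86900 − ¥76000 = ¥10900
  ¥10900 × 16% = ¥1744

Standard income tax:
  ¥47000 × 10% = ¥4700
  ¥22000 × 17% = ¥3740
  → ¥8440
  Less jobs credit ¥5000 → ¥3440

¥1744 ≤ ¥3440, so no add-on is due.

¥0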